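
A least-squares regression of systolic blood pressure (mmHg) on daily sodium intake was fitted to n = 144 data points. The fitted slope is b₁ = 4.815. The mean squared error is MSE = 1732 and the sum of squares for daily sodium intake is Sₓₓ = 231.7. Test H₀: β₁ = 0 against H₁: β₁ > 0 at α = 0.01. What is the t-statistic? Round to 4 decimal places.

SE(b₁) = √(MSE/Sₓₓ) = √(1732/231.7) = 2.73408.
t = 4.815 / 2.73408 = 1.7611.
df = n − 2 = 142.
One-sided p ≈ 0.0402, which is ≥ 0.01, so fail to reject H₀.
The data do not give significant evidence that the true slope on daily sodium intake is positive.

t = 1.7611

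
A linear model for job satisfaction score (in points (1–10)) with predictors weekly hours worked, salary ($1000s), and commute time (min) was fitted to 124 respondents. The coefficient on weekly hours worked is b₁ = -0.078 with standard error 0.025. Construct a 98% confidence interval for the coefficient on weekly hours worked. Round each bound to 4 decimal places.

(-0.1369, -0.0191)

df = n − k − 1 = 124 − 3 − 1 = 120.
t* = t_{0.01, 120} = 2.357825.
Margin = t* × SE = 2.357825 × 0.025 = 0.058946.
CI: -0.078 ± 0.058946 → (-0.1369, -0.0191).
With 98% confidence, each one-unit increase in weekly hours worked is associated with a change of between -0.1369 and -0.0191 points (1–10) in job satisfaction score, holding the other predictors fixed.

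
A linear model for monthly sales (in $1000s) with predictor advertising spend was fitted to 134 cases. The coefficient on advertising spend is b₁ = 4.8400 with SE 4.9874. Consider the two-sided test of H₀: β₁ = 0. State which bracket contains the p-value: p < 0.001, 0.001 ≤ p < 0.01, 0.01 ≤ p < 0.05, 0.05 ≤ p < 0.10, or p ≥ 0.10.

p ≥ 0.10

t = 4.8400 / 4.9874 = 0.970.
df = n − 2 = 134 − 2 = 132.
Two-sided p = 2·P(T_{132} > |t|) ≈ 0.3336.
So p ≥ 0.10.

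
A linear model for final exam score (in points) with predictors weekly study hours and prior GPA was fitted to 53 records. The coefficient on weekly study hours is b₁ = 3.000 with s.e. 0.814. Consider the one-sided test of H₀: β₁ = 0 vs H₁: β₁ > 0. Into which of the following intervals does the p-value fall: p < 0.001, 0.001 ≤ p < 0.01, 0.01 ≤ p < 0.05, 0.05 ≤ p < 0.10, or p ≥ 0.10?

t = 3.000 / 0.814 = 3.686.
df = n − k − 1 = 53 − 2 − 1 = 50.
One-sided p = P(T_{50} > t) ≈ 0.0003.
So p < 0.001.

p < 0.001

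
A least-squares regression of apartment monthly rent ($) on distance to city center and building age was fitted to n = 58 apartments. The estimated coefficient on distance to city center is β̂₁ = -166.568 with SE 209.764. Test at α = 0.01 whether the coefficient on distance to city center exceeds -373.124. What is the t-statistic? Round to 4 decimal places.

t = 0.9847

H₀: β₁ = -373.124 vs H₁: β₁ > -373.124.
t = (β̂₁ − β₁⁰)/SE = (-166.568 − (-373.124)) / 209.764 = 0.9847.
df = n − k − 1 = 58 − 2 − 1 = 55.
One-sided p ≈ 0.1645, which is ≥ 0.01, so fail to reject H₀.
The data do not give significant evidence that the true slope on distance to city center exceeds -373.124 $ per unit, holding the other predictors fixed.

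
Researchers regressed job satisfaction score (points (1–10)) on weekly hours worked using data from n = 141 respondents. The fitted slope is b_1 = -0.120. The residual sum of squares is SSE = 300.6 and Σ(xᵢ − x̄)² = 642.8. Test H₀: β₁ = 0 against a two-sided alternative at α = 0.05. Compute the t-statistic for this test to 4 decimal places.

MSE = SSE/(n − 2) = 300.6/139 = 2.16259.
SE(b_1) = √(MSE/Sₓₓ) = √(2.16259/642.8) = 0.0580028.
t = -0.120 / 0.0580028 = -2.0689.
df = n − 2 = 139.
Two-sided p ≈ 0.0404, which is < 0.05, so reject H₀.
There is evidence that weekly hours worked is associated with job satisfaction score.

t = -2.0689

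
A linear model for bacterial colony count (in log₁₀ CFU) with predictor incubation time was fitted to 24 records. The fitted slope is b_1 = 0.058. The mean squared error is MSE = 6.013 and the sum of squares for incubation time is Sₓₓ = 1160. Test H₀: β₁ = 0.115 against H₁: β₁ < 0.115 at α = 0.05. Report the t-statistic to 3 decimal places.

SE(b_1) = √(MSE/Sₓₓ) = √(6.013/1160) = 0.0719974.
t = (0.058 − 0.115) / 0.0719974 = -0.792.
df = n − 2 = 22.
One-sided p ≈ 0.2185, which is ≥ 0.05, so fail to reject H₀.
The data do not give significant evidence that the true slope on incubation time is below 0.115 log₁₀ CFU per unit.

t = -0.792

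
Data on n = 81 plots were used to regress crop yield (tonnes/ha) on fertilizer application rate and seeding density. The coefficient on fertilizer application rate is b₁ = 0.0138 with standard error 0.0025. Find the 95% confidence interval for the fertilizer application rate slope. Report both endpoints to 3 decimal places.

(0.009, 0.019)

df = n − k − 1 = 81 − 2 − 1 = 78.
t* = t_{0.025, 78} = 1.990847.
Margin = t* × SE = 1.990847 × 0.0025 = 0.00498.
CI: 0.0138 ± 0.00498 → (0.009, 0.019).
With 95% confidence, each one-unit increase in fertilizer application rate is associated with a change of between 0.009 and 0.019 tonnes/ha in crop yield, holding the other predictors fixed.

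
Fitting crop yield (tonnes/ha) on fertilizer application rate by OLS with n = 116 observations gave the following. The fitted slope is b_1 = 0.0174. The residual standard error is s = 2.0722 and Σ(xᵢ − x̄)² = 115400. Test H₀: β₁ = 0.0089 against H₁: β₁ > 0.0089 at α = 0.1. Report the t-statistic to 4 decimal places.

t = 1.3934

SE(b_1) = s/√Sₓₓ = 2.0722/√115400 = 0.00609998.
t = (0.0174 − 0.0089) / 0.00609998 = 1.3934.
df = n − 2 = 114.
One-sided p ≈ 0.0831, which is < 0.1, so reject H₀.
There is evidence that the true slope on fertilizer application rate exceeds 0.0089 tonnes/ha per unit.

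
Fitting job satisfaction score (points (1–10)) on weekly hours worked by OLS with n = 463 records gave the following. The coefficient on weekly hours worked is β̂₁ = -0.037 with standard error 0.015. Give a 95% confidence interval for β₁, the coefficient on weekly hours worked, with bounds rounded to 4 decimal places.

(-0.0665, -0.0075)

df = n − 2 = 463 − 2 = 461.
t* = t_{0.025, 461} = 1.965123.
Margin = t* × SE = 1.965123 × 0.015 = 0.029477.
CI: -0.037 ± 0.029477 → (-0.0665, -0.0075).
With 95% confidence, each one-unit increase in weekly hours worked is associated with a change of between -0.0665 and -0.0075 points (1–10) in job satisfaction score.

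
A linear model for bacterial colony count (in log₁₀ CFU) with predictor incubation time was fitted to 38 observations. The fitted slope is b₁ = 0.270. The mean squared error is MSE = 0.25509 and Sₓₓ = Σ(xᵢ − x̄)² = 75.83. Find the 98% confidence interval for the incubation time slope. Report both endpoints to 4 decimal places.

(0.1288, 0.4112)

SE(b₁) = √(MSE/Sₓₓ) = √(0.25509/75.83) = 0.0579998.
df = n − 2 = 36.
t* = t_{0.01, 36} = 2.434494.
Margin = t* × SE = 2.434494 × 0.0579998 = 0.141200.
CI: 0.270 ± 0.141200 → (0.1288, 0.4112).
With 98% confidence, each one-unit increase in incubation time is associated with a change of between 0.1288 and 0.4112 log₁₀ CFU in bacterial colony count.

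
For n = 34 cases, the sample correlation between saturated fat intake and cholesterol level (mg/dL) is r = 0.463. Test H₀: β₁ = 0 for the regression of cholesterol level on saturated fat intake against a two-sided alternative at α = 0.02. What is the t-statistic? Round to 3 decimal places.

t = r·√(n − 2)/√(1 − r²) = 0.463·√32/√0.785631 = 2.955.
df = n − 2 = 32.
Two-sided p ≈ 0.0058, which is < 0.02, so reject H₀.
There is evidence of a linear association between saturated fat intake and cholesterol level.

t = 2.955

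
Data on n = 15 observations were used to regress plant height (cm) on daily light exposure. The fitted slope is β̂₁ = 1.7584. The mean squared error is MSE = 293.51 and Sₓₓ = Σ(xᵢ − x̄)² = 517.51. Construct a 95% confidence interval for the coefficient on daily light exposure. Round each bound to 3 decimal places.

(0.131, 3.385)

SE(β̂₁) = √(MSE/Sₓₓ) = √(293.51/517.51) = 0.753099.
df = n − 2 = 13.
t* = t_{0.025, 13} = 2.160369.
Margin = t* × SE = 2.160369 × 0.753099 = 1.62697.
CI: 1.7584 ± 1.62697 → (0.131, 3.385).
With 95% confidence, each one-unit increase in daily light exposure is associated with a change of between 0.131 and 3.385 cm in plant height.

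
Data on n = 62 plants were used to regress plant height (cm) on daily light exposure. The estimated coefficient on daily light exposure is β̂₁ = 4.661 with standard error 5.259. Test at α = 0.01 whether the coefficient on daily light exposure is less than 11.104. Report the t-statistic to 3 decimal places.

t = -1.225

H₀: β₁ = 11.104 vs H₁: β₁ < 11.104.
t = (β̂₁ − β₁⁰)/SE = (4.661 − 11.104) / 5.259 = -1.225.
df = n − 2 = 62 − 2 = 60.
One-sided p ≈ 0.1127, which is ≥ 0.01, so fail to reject H₀.
The data do not give significant evidence that the true slope on daily light exposure is below 11.104 cm per unit.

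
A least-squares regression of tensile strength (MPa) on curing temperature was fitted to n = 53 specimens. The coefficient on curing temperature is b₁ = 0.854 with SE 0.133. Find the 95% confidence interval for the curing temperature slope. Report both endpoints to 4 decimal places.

(0.5870, 1.1210)

df = n − 2 = 53 − 2 = 51.
t* = t_{0.025, 51} = 2.007584.
Margin = t* × SE = 2.007584 × 0.133 = 0.267009.
CI: 0.854 ± 0.267009 → (0.5870, 1.1210).
With 95% confidence, each one-unit increase in curing temperature is associated with a change of between 0.5870 and 1.1210 MPa in tensile strength.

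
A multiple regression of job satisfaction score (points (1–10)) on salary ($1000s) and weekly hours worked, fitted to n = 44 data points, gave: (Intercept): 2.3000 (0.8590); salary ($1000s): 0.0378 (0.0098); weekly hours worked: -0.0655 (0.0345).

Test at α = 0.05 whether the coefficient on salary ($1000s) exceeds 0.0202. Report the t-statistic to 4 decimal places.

t = 1.7959

Read off: b = 0.0378, SE = 0.0098 for salary ($1000s).
H₀: β₁ = 0.0202 vs H₁: β₁ > 0.0202.
t = (0.0378 − 0.0202) / 0.0098 = 1.7959.
df = n − k − 1 = 44 − 2 − 1 = 41.
One-sided p ≈ 0.0399, which is < 0.05, so reject H₀.
There is evidence that the true slope on salary ($1000s) exceeds 0.0202 points (1–10) per unit, holding the other predictors fixed.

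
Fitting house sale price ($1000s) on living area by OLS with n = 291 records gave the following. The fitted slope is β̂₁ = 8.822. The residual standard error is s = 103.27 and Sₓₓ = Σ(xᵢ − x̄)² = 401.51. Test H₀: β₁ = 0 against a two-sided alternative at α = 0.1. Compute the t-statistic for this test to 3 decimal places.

t = 1.712

SE(β̂₁) = s/√Sₓₓ = 103.27/√401.51 = 5.15378.
t = 8.822 / 5.15378 = 1.712.
df = n − 2 = 289.
Two-sided p ≈ 0.0880, which is < 0.1, so reject H₀.
There is evidence that living area is associated with house sale price.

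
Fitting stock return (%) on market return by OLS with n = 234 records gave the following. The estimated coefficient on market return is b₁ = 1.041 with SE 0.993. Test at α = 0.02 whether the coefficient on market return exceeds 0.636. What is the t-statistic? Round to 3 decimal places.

t = 0.408

H₀: β₁ = 0.636 vs H₁: β₁ > 0.636.
t = (b₁ − β₁⁰)/SE = (1.041 − 0.636) / 0.993 = 0.408.
df = n − 2 = 234 − 2 = 232.
One-sided p ≈ 0.3419, which is ≥ 0.02, so fail to reject H₀.
The data do not give significant evidence that the true slope on market return exceeds 0.636 % per unit.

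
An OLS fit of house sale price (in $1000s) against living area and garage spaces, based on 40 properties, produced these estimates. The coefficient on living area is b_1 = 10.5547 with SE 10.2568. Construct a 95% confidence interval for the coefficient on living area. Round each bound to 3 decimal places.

df = n − k − 1 = 40 − 2 − 1 = 37.
t* = t_{0.025, 37} = 2.026192.
Margin = t* × SE = 2.026192 × 10.2568 = 20.78225.
CI: 10.5547 ± 20.78225 → (-10.228, 31.337).
With 95% confidence, each one-unit increase in living area is associated with a change of between -10.228 and 31.337 $1000s in house sale price, holding the other predictors fixed.

(-10.228, 31.337)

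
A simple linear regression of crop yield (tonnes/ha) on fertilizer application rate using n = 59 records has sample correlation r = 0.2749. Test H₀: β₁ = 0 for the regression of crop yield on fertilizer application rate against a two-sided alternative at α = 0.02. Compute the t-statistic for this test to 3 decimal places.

t = 2.159

t = r·√(n − 2)/√(1 − r²) = 0.2749·√57/√0.92443 = 2.159.
df = n − 2 = 57.
Two-sided p ≈ 0.0351, which is ≥ 0.02, so fail to reject H₀.
The data do not give significant evidence of a linear association between fertilizer application rate and crop yield.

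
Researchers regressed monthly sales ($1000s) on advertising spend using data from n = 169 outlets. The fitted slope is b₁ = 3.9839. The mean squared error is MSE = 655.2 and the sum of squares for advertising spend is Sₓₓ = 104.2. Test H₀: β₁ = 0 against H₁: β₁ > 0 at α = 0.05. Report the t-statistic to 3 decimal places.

SE(b₁) = √(MSE/Sₓₓ) = √(655.2/104.2) = 2.50757.
t = 3.9839 / 2.50757 = 1.589.
df = n − 2 = 167.
One-sided p ≈ 0.0570, which is ≥ 0.05, so fail to reject H₀.
The data do not give significant evidence that the true slope on advertising spend is positive.

t = 1.589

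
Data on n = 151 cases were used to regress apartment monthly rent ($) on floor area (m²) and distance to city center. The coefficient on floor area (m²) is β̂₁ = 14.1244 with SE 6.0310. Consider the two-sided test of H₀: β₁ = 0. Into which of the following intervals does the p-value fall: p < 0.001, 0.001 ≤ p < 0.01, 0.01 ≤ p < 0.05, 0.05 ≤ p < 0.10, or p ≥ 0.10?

0.01 ≤ p < 0.05

t = 14.1244 / 6.0310 = 2.342.
df = n − k − 1 = 151 − 2 − 1 = 148.
Two-sided p = 2·P(T_{148} > |t|) ≈ 0.0205.
So 0.01 ≤ p < 0.05.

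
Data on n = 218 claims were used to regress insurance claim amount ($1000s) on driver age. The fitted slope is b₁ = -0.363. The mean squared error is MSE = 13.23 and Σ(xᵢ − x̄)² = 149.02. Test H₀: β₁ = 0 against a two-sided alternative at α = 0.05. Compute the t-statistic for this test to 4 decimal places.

SE(b₁) = √(MSE/Sₓₓ) = √(13.23/149.02) = 0.29796.
t = -0.363 / 0.29796 = -1.2183.
df = n − 2 = 216.
Two-sided p ≈ 0.2244, which is ≥ 0.05, so fail to reject H₀.
The data do not give significant evidence of an association between driver age and insurance claim amount.

t = -1.2183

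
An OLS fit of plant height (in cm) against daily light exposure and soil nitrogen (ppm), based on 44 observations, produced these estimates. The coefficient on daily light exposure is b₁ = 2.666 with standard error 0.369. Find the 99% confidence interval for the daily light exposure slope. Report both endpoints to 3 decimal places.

df = n − k − 1 = 44 − 2 − 1 = 41.
t* = t_{0.005, 41} = 2.701181.
Margin = t* × SE = 2.701181 × 0.369 = 0.99674.
CI: 2.666 ± 0.99674 → (1.669, 3.663).
With 99% confidence, each one-unit increase in daily light exposure is associated with a change of between 1.669 and 3.663 cm in plant height, holding the other predictors fixed.

(1.669, 3.663)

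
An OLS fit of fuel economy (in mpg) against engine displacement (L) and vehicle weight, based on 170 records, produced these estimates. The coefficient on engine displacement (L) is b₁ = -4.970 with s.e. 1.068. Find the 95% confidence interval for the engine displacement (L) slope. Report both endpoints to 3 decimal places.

(-7.079, -2.861)

df = n − k − 1 = 170 − 2 − 1 = 167.
t* = t_{0.025, 167} = 1.974271.
Margin = t* × SE = 1.974271 × 1.068 = 2.10852.
CI: -4.970 ± 2.10852 → (-7.079, -2.861).
With 95% confidence, each one-unit increase in engine displacement (L) is associated with a change of between -7.079 and -2.861 mpg in fuel economy, holding the other predictors fixed.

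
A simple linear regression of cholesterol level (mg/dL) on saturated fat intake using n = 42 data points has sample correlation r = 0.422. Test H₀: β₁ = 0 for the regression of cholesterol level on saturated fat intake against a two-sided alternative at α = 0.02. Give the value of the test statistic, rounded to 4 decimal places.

t = 2.9439

t = r·√(n − 2)/√(1 − r²) = 0.422·√40/√0.821916 = 2.9439.
df = n − 2 = 40.
Two-sided p ≈ 0.0054, which is < 0.02, so reject H₀.
There is evidence of a linear association between saturated fat intake and cholesterol level.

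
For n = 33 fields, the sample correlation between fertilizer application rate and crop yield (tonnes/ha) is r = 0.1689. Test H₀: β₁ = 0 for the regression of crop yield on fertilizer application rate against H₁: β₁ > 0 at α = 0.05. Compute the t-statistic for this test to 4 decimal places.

t = r·√(n − 2)/√(1 − r²) = 0.1689·√31/√0.971473 = 0.9541.
df = n − 2 = 31.
One-sided p ≈ 0.1737, which is ≥ 0.05, so fail to reject H₀.
The data do not give significant evidence of a linear association between fertilizer application rate and crop yield.

t = 0.9541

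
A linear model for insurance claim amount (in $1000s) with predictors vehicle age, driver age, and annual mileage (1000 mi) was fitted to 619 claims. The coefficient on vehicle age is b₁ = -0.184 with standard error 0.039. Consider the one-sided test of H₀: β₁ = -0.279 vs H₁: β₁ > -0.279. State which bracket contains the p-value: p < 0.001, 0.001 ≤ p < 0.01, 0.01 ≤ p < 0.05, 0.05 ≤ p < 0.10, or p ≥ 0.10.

t = (-0.184 − (-0.279)) / 0.039 = 2.436.
df = n − k − 1 = 619 − 3 − 1 = 615.
One-sided p = P(T_{615} > t) ≈ 0.0076.
So 0.001 ≤ p < 0.01.

0.001 ≤ p < 0.01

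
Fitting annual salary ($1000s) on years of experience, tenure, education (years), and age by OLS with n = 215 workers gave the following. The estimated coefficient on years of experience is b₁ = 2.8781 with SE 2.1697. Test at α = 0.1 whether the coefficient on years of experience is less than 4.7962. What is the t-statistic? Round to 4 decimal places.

H₀: β₁ = 4.7962 vs H₁: β₁ < 4.7962.
t = (b₁ − β₁⁰)/SE = (2.8781 − 4.7962) / 2.1697 = -0.8840.
df = n − k − 1 = 215 − 4 − 1 = 210.
One-sided p ≈ 0.1888, which is ≥ 0.1, so fail to reject H₀.
The data do not give significant evidence that the true slope on years of experience is below 4.7962 $1000s per unit, holding the other predictors fixed.

t = -0.8840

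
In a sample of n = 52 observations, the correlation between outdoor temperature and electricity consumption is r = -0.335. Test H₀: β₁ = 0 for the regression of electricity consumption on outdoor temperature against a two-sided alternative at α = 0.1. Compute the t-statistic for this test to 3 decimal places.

t = -2.514

t = r·√(n − 2)/√(1 − r²) = -0.335·√50/√0.887775 = -2.514.
df = n − 2 = 50.
Two-sided p ≈ 0.0152, which is < 0.1, so reject H₀.
There is evidence of a linear association between outdoor temperature and electricity consumption.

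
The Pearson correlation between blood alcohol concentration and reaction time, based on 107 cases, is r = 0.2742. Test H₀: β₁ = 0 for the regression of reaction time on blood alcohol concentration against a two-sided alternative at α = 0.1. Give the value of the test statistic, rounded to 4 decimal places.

t = 2.9217

t = r·√(n − 2)/√(1 − r²) = 0.2742·√105/√0.924814 = 2.9217.
df = n − 2 = 105.
Two-sided p ≈ 0.0043, which is < 0.1, so reject H₀.
There is evidence of a linear association between blood alcohol concentration and reaction time.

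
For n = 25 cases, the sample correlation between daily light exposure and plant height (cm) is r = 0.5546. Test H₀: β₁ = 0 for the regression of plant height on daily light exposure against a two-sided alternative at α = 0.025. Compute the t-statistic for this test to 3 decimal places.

t = 3.196

t = r·√(n − 2)/√(1 − r²) = 0.5546·√23/√0.692419 = 3.196.
df = n − 2 = 23.
Two-sided p ≈ 0.0040, which is < 0.025, so reject H₀.
There is evidence of a linear association between daily light exposure and plant height.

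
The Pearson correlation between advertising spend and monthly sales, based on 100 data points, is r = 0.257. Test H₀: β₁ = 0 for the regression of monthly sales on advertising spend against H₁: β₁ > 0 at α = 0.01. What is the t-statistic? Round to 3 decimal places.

t = 2.633

t = r·√(n − 2)/√(1 − r²) = 0.257·√98/√0.933951 = 2.633.
df = n − 2 = 98.
One-sided p ≈ 0.0049, which is < 0.01, so reject H₀.
There is evidence of a linear association between advertising spend and monthly sales.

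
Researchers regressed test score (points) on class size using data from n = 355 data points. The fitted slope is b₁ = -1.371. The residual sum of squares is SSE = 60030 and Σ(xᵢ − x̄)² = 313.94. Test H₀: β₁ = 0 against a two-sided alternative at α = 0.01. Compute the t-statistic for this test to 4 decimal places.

MSE = SSE/(n − 2) = 60030/353 = 170.057.
SE(b₁) = √(MSE/Sₓₓ) = √(170.057/313.94) = 0.735993.
t = -1.371 / 0.735993 = -1.8628.
df = n − 2 = 353.
Two-sided p ≈ 0.0633, which is ≥ 0.01, so fail to reject H₀.
The data do not give significant evidence of an association between class size and test score.

t = -1.8628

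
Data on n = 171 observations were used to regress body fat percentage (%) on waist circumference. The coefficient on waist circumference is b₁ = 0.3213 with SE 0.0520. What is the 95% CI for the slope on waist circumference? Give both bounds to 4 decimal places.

(0.2186, 0.4240)

df = n − 2 = 171 − 2 = 169.
t* = t_{0.025, 169} = 1.9741.
Margin = t* × SE = 1.9741 × 0.0520 = 0.102653.
CI: 0.3213 ± 0.102653 → (0.2186, 0.4240).
With 95% confidence, each one-unit increase in waist circumference is associated with a change of between 0.2186 and 0.4240 % in body fat percentage.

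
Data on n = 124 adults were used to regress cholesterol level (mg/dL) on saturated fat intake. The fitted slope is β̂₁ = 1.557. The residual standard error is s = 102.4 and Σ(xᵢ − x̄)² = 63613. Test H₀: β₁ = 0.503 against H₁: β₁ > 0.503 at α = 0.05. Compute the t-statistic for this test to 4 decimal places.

t = 2.5961

SE(β̂₁) = s/√Sₓₓ = 102.4/√63613 = 0.406001.
t = (1.557 − 0.503) / 0.406001 = 2.5961.
df = n − 2 = 122.
One-sided p ≈ 0.0053, which is < 0.05, so reject H₀.
There is evidence that the true slope on saturated fat intake exceeds 0.503 mg/dL per unit.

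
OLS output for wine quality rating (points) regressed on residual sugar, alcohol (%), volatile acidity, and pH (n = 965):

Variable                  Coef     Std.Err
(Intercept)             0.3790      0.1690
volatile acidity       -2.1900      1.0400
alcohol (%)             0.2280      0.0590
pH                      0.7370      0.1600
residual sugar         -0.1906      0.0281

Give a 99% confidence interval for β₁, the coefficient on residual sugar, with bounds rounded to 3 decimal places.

Read off: b = -0.1906, SE = 0.0281 for residual sugar.
df = n − k − 1 = 965 − 4 − 1 = 960.
t* = t_{0.005, 960} = 2.58096.
Margin = t* × SE = 2.58096 × 0.0281 = 0.07252.
CI: -0.1906 ± 0.07252 → (-0.263, -0.118).

(-0.263, -0.118)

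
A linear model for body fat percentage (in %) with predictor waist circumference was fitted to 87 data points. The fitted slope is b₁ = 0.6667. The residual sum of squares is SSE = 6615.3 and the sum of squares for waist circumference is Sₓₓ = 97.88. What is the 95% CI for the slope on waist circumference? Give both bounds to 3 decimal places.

(-1.106, 2.440)

MSE = SSE/(n − 2) = 6615.3/85 = 77.8271.
SE(b₁) = √(MSE/Sₓₓ) = √(77.8271/97.88) = 0.891699.
df = n − 2 = 85.
t* = t_{0.025, 85} = 1.988268.
Margin = t* × SE = 1.988268 × 0.891699 = 1.77294.
CI: 0.6667 ± 1.77294 → (-1.106, 2.440).
With 95% confidence, each one-unit increase in waist circumference is associated with a change of between -1.106 and 2.440 % in body fat percentage.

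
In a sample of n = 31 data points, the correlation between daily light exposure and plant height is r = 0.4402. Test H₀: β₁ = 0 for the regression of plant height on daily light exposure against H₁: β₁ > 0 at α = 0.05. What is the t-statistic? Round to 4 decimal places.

t = r·√(n − 2)/√(1 − r²) = 0.4402·√29/√0.806224 = 2.6401.
df = n − 2 = 29.
One-sided p ≈ 0.0066, which is < 0.05, so reject H₀.
There is evidence of a linear association between daily light exposure and plant height.

t = 2.6401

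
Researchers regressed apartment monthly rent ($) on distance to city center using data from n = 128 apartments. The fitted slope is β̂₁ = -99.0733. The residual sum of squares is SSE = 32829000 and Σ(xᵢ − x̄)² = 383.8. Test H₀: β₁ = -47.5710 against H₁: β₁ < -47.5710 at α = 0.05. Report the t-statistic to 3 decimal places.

MSE = SSE/(n − 2) = 32829000/126 = 260548.
SE(β̂₁) = √(MSE/Sₓₓ) = √(260548/383.8) = 26.055.
t = (-99.0733 − (-47.5710)) / 26.055 = -1.977.
df = n − 2 = 126.
One-sided p ≈ 0.0251, which is < 0.05, so reject H₀.
There is evidence that the true slope on distance to city center is below -47.5710 $ per unit.

t = -1.977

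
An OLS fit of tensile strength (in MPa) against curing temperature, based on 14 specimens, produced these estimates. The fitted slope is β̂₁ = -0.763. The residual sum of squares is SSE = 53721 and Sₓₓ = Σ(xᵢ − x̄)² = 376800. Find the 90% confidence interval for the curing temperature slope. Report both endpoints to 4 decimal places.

(-0.9573, -0.5687)

MSE = SSE/(n − 2) = 53721/12 = 4476.75.
SE(β̂₁) = √(MSE/Sₓₓ) = √(4476.75/376800) = 0.109.
df = n − 2 = 12.
t* = t_{0.05, 12} = 1.782288.
Margin = t* × SE = 1.782288 × 0.109 = 0.194269.
CI: -0.763 ± 0.194269 → (-0.9573, -0.5687).
With 90% confidence, each one-unit increase in curing temperature is associated with a change of between -0.9573 and -0.5687 MPa in tensile strength.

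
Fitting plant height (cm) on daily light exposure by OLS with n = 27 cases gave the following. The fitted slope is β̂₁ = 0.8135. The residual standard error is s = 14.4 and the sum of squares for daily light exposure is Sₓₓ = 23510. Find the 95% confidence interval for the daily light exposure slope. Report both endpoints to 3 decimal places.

SE(β̂₁) = s/√Sₓₓ = 14.4/√23510 = 0.0939153.
df = n − 2 = 25.
t* = t_{0.025, 25} = 2.059539.
Margin = t* × SE = 2.059539 × 0.0939153 = 0.19342.
CI: 0.8135 ± 0.19342 → (0.620, 1.007).
With 95% confidence, each one-unit increase in daily light exposure is associated with a change of between 0.620 and 1.007 cm in plant height.

(0.620, 1.007)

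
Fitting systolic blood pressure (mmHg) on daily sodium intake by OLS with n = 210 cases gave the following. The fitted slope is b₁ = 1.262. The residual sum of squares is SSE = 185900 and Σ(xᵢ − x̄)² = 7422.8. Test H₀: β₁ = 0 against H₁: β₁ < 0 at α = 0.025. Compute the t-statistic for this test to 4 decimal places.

t = 3.6369

MSE = SSE/(n − 2) = 185900/208 = 893.75.
SE(b₁) = √(MSE/Sₓₓ) = √(893.75/7422.8) = 0.346996.
t = 1.262 / 0.346996 = 3.6369.
df = n − 2 = 208.
One-sided p ≈ 0.9998, which is ≥ 0.025, so fail to reject H₀.
The data do not give significant evidence that the true slope on daily sodium intake is negative.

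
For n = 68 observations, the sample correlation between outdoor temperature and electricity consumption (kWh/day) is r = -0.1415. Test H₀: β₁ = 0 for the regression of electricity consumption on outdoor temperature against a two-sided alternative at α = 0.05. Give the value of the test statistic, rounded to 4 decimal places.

t = r·√(n − 2)/√(1 − r²) = -0.1415·√66/√0.979978 = -1.1612.
df = n − 2 = 66.
Two-sided p ≈ 0.2497, which is ≥ 0.05, so fail to reject H₀.
The data do not give significant evidence of a linear association between outdoor temperature and electricity consumption.

t = -1.1612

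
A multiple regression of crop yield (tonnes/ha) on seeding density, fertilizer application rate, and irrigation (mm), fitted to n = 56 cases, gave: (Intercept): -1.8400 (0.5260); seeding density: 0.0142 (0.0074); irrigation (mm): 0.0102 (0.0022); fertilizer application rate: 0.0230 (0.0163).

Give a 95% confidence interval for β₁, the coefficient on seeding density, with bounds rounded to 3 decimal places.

(-0.001, 0.029)

Read off: b = 0.0142, SE = 0.0074 for seeding density.
df = n − k − 1 = 56 − 3 − 1 = 52.
t* = t_{0.025, 52} = 2.006647.
Margin = t* × SE = 2.006647 × 0.0074 = 0.01485.
CI: 0.0142 ± 0.01485 → (-0.001, 0.029).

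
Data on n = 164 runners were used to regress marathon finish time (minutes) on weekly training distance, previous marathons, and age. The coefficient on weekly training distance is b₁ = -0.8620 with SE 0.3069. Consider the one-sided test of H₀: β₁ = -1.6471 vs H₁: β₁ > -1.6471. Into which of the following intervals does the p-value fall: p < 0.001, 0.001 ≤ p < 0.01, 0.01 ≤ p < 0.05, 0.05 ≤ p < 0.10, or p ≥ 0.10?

0.001 ≤ p < 0.01

t = (-0.8620 − (-1.6471)) / 0.3069 = 2.558.
df = n − k − 1 = 164 − 3 − 1 = 160.
One-sided p = P(T_{160} > t) ≈ 0.0057.
So 0.001 ≤ p < 0.01.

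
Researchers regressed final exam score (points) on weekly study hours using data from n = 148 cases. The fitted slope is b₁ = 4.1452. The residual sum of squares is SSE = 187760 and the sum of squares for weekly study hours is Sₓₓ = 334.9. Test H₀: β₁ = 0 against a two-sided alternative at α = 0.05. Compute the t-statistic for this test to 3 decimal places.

MSE = SSE/(n − 2) = 187760/146 = 1286.03.
SE(b₁) = √(MSE/Sₓₓ) = √(1286.03/334.9) = 1.9596.
t = 4.1452 / 1.9596 = 2.115.
df = n − 2 = 146.
Two-sided p ≈ 0.0361, which is < 0.05, so reject H₀.
There is evidence that weekly study hours is associated with final exam score.

t = 2.115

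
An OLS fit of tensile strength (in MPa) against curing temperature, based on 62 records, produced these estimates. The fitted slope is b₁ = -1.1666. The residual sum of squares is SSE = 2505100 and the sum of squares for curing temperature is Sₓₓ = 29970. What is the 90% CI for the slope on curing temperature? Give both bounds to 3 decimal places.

MSE = SSE/(n − 2) = 2505100/60 = 41751.7.
SE(b₁) = √(MSE/Sₓₓ) = √(41751.7/29970) = 1.1803.
df = n − 2 = 60.
t* = t_{0.05, 60} = 1.670649.
Margin = t* × SE = 1.670649 × 1.1803 = 1.97187.
CI: -1.1666 ± 1.97187 → (-3.138, 0.805).
With 90% confidence, each one-unit increase in curing temperature is associated with a change of between -3.138 and 0.805 MPa in tensile strength.

(-3.138, 0.805)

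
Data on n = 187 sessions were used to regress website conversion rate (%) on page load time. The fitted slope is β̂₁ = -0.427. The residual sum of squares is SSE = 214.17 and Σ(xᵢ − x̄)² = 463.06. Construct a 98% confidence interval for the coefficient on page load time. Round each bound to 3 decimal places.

MSE = SSE/(n − 2) = 214.17/185 = 1.15768.
SE(β̂₁) = √(MSE/Sₓₓ) = √(1.15768/463.06) = 0.0500006.
df = n − 2 = 185.
t* = t_{0.01, 185} = 2.346673.
Margin = t* × SE = 2.346673 × 0.0500006 = 0.11733.
CI: -0.427 ± 0.11733 → (-0.544, -0.310).
With 98% confidence, each one-unit increase in page load time is associated with a change of between -0.544 and -0.310 % in website conversion rate.

(-0.544, -0.310)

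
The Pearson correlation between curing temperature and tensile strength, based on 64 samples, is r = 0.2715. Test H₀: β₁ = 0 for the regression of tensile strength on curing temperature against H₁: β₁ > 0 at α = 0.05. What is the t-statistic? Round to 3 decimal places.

t = r·√(n − 2)/√(1 − r²) = 0.2715·√62/√0.926288 = 2.221.
df = n − 2 = 62.
One-sided p ≈ 0.0150, which is < 0.05, so reject H₀.
There is evidence of a linear association between curing temperature and tensile strength.

t = 2.221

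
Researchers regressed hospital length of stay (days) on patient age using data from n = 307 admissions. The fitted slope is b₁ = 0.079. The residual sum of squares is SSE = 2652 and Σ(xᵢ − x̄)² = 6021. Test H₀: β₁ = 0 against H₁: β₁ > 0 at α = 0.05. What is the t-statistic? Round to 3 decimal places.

MSE = SSE/(n − 2) = 2652/305 = 8.69508.
SE(b₁) = √(MSE/Sₓₓ) = √(8.69508/6021) = 0.0380017.
t = 0.079 / 0.0380017 = 2.079.
df = n − 2 = 305.
One-sided p ≈ 0.0192, which is < 0.05, so reject H₀.
There is evidence that the true slope on patient age is positive.

t = 2.079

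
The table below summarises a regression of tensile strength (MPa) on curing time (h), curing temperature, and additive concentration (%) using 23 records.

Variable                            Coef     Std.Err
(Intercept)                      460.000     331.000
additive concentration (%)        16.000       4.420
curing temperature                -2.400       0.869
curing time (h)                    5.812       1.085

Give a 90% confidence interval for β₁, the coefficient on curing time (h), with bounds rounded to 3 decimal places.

Read off: b = 5.812, SE = 1.085 for curing time (h).
df = n − k − 1 = 23 − 3 − 1 = 19.
t* = t_{0.05, 19} = 1.729133.
Margin = t* × SE = 1.729133 × 1.085 = 1.87611.
CI: 5.812 ± 1.87611 → (3.936, 7.688).

(3.936, 7.688)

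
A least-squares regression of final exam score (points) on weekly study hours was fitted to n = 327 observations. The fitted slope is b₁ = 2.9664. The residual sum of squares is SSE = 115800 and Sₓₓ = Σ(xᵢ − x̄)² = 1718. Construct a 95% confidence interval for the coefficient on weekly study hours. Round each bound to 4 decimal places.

(2.0705, 3.8623)

MSE = SSE/(n − 2) = 115800/325 = 356.308.
SE(b₁) = √(MSE/Sₓₓ) = √(356.308/1718) = 0.455408.
df = n − 2 = 325.
t* = t_{0.025, 325} = 1.96729.
Margin = t* × SE = 1.96729 × 0.455408 = 0.895920.
CI: 2.9664 ± 0.895920 → (2.0705, 3.8623).
With 95% confidence, each one-unit increase in weekly study hours is associated with a change of between 2.0705 and 3.8623 points in final exam score.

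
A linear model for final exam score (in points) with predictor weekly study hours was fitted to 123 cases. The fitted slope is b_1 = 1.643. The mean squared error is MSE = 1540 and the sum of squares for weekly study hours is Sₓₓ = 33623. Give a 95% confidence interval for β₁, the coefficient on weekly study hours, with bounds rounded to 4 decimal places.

SE(b_1) = √(MSE/Sₓₓ) = √(1540/33623) = 0.214014.
df = n − 2 = 121.
t* = t_{0.025, 121} = 1.979764.
Margin = t* × SE = 1.979764 × 0.214014 = 0.423697.
CI: 1.643 ± 0.423697 → (1.2193, 2.0667).
With 95% confidence, each one-unit increase in weekly study hours is associated with a change of between 1.2193 and 2.0667 points in final exam score.

(1.2193, 2.0667)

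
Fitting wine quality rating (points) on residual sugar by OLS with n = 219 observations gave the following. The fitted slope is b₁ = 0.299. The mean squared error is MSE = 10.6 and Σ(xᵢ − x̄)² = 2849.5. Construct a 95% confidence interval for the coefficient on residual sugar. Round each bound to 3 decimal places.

(0.179, 0.419)

SE(b₁) = √(MSE/Sₓₓ) = √(10.6/2849.5) = 0.0609914.
df = n − 2 = 217.
t* = t_{0.025, 217} = 1.970956.
Margin = t* × SE = 1.970956 × 0.0609914 = 0.12021.
CI: 0.299 ± 0.12021 → (0.179, 0.419).
With 95% confidence, each one-unit increase in residual sugar is associated with a change of between 0.179 and 0.419 points in wine quality rating.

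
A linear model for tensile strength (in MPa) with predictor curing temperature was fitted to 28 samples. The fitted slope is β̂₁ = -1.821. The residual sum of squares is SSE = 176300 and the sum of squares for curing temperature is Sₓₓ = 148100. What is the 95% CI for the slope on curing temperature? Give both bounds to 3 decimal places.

MSE = SSE/(n − 2) = 176300/26 = 6780.77.
SE(β̂₁) = √(MSE/Sₓₓ) = √(6780.77/148100) = 0.213974.
df = n − 2 = 26.
t* = t_{0.025, 26} = 2.055529.
Margin = t* × SE = 2.055529 × 0.213974 = 0.43983.
CI: -1.821 ± 0.43983 → (-2.261, -1.381).
With 95% confidence, each one-unit increase in curing temperature is associated with a change of between -2.261 and -1.381 MPa in tensile strength.

(-2.261, -1.381)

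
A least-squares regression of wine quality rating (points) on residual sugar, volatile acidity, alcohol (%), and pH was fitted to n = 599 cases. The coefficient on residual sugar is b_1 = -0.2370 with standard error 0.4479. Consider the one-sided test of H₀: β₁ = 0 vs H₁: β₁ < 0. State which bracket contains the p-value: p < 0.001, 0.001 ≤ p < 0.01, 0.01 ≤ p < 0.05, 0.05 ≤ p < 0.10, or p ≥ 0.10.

p ≥ 0.10

t = -0.2370 / 0.4479 = -0.529.
df = n − k − 1 = 599 − 4 − 1 = 594.
One-sided p = P(T_{594} < t) ≈ 0.2985.
So p ≥ 0.10.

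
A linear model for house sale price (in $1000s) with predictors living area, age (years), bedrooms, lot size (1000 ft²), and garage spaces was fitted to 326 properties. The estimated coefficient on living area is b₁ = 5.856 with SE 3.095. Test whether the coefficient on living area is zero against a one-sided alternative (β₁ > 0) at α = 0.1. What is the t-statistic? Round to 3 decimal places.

H₀: β₁ = 0 vs H₁: β₁ > 0.
t = (b₁ − β₁⁰)/SE = 5.856 / 3.095 = 1.892.
df = n − k − 1 = 326 − 5 − 1 = 320.
One-sided p ≈ 0.0297, which is < 0.1, so reject H₀.
There is evidence that the true slope on living area is positive, holding the other predictors fixed.

t = 1.892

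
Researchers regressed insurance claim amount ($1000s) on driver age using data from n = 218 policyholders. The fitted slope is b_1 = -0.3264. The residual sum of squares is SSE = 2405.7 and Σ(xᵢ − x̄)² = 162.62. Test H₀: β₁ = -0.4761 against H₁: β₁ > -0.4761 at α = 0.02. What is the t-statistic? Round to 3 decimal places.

MSE = SSE/(n − 2) = 2405.7/216 = 11.1375.
SE(b_1) = √(MSE/Sₓₓ) = √(11.1375/162.62) = 0.261702.
t = (-0.3264 − (-0.4761)) / 0.261702 = 0.572.
df = n − 2 = 216.
One-sided p ≈ 0.2839, which is ≥ 0.02, so fail to reject H₀.
The data do not give significant evidence that the true slope on driver age exceeds -0.4761 $1000s per unit.

t = 0.572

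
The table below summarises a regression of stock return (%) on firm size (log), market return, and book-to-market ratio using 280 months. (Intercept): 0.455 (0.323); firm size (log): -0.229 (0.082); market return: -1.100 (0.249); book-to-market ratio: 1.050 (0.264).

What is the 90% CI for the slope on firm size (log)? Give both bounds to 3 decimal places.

(-0.364, -0.094)

Read off: b = -0.229, SE = 0.082 for firm size (log).
df = n − k − 1 = 280 − 3 − 1 = 276.
t* = t_{0.05, 276} = 1.650393.
Margin = t* × SE = 1.650393 × 0.082 = 0.13533.
CI: -0.229 ± 0.13533 → (-0.364, -0.094).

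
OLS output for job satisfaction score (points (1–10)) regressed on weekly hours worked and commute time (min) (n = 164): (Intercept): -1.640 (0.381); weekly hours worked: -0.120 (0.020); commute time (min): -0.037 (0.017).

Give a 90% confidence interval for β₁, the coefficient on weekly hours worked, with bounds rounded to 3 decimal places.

(-0.153, -0.087)

Read off: b = -0.120, SE = 0.020 for weekly hours worked.
df = n − k − 1 = 164 − 2 − 1 = 161.
t* = t_{0.05, 161} = 1.654373.
Margin = t* × SE = 1.654373 × 0.020 = 0.03309.
CI: -0.120 ± 0.03309 → (-0.153, -0.087).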